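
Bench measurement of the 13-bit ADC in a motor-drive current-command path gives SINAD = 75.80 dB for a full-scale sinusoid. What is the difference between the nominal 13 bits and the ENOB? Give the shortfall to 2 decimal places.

N_eff = (75.80 − 1.76)/6.02 = 12.2990 bits.
13 − 12.2990 = 0.70 bits below nominal.

0.70 bits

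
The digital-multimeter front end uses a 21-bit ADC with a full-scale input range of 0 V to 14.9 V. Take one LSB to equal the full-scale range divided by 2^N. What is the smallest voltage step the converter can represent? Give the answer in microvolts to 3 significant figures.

7.10 µV

Range is 14.9 V.
2^21 = 2097152 levels.
LSB = 14.9 V / 2^21 = 7.10 µV.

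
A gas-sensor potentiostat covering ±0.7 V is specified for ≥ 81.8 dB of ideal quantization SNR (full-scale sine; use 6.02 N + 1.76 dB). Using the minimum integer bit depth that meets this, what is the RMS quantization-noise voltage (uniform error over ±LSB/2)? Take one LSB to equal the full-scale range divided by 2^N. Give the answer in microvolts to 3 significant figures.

Range = 0.7 − (-0.7) = 1.4 V.
6.02 N + 1.76 ≥ 81.8 gives N ≥ 13.296, so the minimum integer is 14.
One LSB is 1.4 V / 16384 = 85.449 µV.
RMS noise = LSB/√12 = 24.7 µV.

24.7 µV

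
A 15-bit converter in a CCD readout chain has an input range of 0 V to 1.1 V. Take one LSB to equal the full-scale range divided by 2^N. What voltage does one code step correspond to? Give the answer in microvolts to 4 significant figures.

33.57 µV

Range is 1.1 V.
Number of codes = 2^15 = 32768.
LSB = 1.1 V ÷ 2^15 = 1.1/32768 V = 33.57 µV.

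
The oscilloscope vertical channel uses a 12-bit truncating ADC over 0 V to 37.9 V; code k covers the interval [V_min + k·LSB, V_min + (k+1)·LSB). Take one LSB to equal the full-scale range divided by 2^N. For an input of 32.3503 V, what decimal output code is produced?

Range is 37.9 V. LSB = 37.9 V / 2^12 ≈ 9.253 mV.
V_in − V_min = 32.3503 − (0) = 32.3503 V.
Divide by LSB: 32.3503 × 4096/37.9 = 3496.2224.
Truncating gives code 3496.

3496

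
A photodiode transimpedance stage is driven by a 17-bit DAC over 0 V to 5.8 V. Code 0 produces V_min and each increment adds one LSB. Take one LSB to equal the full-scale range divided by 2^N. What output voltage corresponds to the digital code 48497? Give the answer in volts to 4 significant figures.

Full-scale range = 5.8 V. LSB = 5.8 V / 2^17.
Output = V_min + (48497/131072) × range = 0 + 0.370003 × 5.8 V
      = 0 + 2.14602 = 2.14602 V.

2.146 V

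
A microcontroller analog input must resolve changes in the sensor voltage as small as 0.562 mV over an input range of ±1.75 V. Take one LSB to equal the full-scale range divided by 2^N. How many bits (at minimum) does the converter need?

13 bits

The full-scale span is 1.75 − (-1.75) = 3.5 V.
3.5 V / 0.562 mV = 6228. Since 2^12 = 4096 and 2^13 = 8192, N = 13.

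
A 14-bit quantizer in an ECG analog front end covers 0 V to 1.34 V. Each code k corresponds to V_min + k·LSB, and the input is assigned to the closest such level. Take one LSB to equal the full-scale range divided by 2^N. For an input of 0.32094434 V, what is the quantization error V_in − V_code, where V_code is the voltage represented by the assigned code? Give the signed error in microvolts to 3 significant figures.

+11.7 µV

Span = 1.34 V. LSB = 1.34 V / 2^14 ≈ 81.79 µV.
Position in LSBs: (0.32094434 − (0)) × 16384/1.34 = 3924.1433; rounding gives k = 3924.
V_code = V_min + k × range/2^14 = 0 + 3924 × 1.34/16384 = 0.32093261719 V.
Error = V_in − V_code = 0.32094434 − (0.32093261719) = +11.7 µV.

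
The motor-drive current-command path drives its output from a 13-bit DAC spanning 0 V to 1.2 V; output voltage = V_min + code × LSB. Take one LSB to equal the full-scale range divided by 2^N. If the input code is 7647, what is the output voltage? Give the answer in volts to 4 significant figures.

Range is 1.2 V. LSB = 1.2 V / 2^13.
Output = V_min + (7647/8192) × range = 0 + 0.933472 × 1.2 V
      = 0 V + 1.12017 V = 1.12017 V.

1.120 V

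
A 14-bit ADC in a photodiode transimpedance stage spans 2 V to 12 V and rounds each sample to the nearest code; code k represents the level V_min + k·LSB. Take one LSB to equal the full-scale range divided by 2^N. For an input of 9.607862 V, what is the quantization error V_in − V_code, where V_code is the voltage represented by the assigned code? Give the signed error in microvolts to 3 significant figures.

−170 µV

Span: 12 V − (2 V) = 10 V. LSB = 10 V / 2^14 ≈ 0.6104 mV.
Position in LSBs: (9.607862 − (2)) × 16384/10 = 12464.7211; rounding gives k = 12465.
Reconstructed level: 2 + 12465 × 10/16384 V = 9.6080322266 V.
e = 9.607862 − (9.6080322266) = −170 µV.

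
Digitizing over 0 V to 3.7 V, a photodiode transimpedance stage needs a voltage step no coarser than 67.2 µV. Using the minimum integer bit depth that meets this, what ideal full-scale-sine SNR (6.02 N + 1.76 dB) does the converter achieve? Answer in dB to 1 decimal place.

Full-scale range = 3.7 V.
3.7 V / 67.2 µV = 55060. Since 2^15 = 32768 and 2^16 = 65536, N = 16.
Ideal SNR at N = 16: 6.02·16 + 1.76 = 98.1 dB.

98.1 dB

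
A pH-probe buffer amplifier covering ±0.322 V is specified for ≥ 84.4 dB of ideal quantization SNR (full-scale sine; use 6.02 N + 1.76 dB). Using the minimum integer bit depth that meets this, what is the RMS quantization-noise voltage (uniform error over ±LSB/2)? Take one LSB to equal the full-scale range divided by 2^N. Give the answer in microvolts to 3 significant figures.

11.3 µV

Span: 0.322 V − (-0.322 V) = 0.644 V.
Required N = ⌈(84.4 − 1.76)/6.02⌉ = ⌈13.728⌉ = 14.
LSB = 0.644 V / 2^14 = 39.307 µV.
RMS noise = LSB/√12 = 11.3 µV.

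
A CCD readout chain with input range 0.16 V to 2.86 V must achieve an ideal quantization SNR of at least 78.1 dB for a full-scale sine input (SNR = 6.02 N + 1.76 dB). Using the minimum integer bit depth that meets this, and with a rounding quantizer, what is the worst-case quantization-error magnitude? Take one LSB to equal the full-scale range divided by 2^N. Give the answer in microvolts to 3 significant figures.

Full-scale range = 2.86 V − (0.16 V) = 2.7 V.
Required N = ⌈(78.1 − 1.76)/6.02⌉ = ⌈12.681⌉ = 13.
LSB = 2.7 V ÷ 2^13 = 2.7/8192 V = 329.59 µV.
|e|_max = LSB/2 = 165 µV.

165 µV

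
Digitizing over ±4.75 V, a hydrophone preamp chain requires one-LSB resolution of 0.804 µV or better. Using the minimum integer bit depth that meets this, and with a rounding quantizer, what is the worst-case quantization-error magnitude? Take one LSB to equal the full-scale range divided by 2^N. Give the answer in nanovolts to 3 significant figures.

283 nV

The full-scale span is 4.75 − (-4.75) = 9.5 V.
Need 2^N ≥ 9.5 V / 0.804 µV = 1.182e7 → N_min = 24.
LSB = 9.5 V / 2^24 = 0.56624 µV.
Half an LSB is 283 nV.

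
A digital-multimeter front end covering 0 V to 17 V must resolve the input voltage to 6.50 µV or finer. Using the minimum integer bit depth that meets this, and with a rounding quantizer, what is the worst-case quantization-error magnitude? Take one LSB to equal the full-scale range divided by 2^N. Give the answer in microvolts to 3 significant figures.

2.03 µV

V_FS = 17 V.
Required number of levels: 17/6.50 µV = 2.6154e6; smallest N with 2^N ≥ that is 22.
LSB = 17 V / 2^22 = 4.0531 µV.
Max error for round-to-nearest is LSB/2 = 2.03 µV.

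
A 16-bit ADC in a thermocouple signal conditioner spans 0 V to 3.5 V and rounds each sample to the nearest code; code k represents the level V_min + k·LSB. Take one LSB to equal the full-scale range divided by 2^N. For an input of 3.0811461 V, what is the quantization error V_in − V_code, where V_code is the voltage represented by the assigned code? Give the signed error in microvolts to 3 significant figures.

Span = 3.5 V. LSB = 3.5 V / 2^16 ≈ 53.41 µV.
(V_in − V_min)/LSB = (3.0811461 − (0)) × 65536/3.5 = 57693.1402 → nearest code k = 57693.
Reconstructed level: 0 + 57693 × 3.5/65536 V = 3.0811386108 V.
e = 3.0811461 − (3.0811386108) = +7.49 µV.

+7.49 µV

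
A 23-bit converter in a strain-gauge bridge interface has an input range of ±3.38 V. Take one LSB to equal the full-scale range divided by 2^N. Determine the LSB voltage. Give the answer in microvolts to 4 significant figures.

0.8059 µV

The full-scale span is 3.38 − (-3.38) = 6.76 V.
2^23 = 8388608 levels.
LSB = 6.76 V ÷ 2^23 = 6.76/8388608 V = 0.8059 µV.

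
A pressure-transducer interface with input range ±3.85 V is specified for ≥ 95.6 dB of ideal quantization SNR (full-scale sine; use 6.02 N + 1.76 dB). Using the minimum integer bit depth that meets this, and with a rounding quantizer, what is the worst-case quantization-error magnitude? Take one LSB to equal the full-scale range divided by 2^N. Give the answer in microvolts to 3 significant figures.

Range = 3.85 − (-3.85) = 7.7 V.
N ≥ (95.6 − 1.76)/6.02 = 15.588 → N_min = 16.
Step size = 7.7/65536 V = 117.49 µV.
Max error for round-to-nearest is LSB/2 = 58.7 µV.

58.7 µV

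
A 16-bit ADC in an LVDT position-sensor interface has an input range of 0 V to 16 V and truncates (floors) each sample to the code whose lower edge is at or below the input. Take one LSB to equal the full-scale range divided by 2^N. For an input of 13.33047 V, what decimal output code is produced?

54601

Range is 16 V. LSB = 16 V / 2^16 ≈ 244.1 µV.
code = ⌊(V_in − V_min)/LSB⌋ = ⌊(V_in − V_min) × 2^16 / range⌋
     = ⌊(13.33047 − (0)) × 65536 / 16⌋ = ⌊13.33047 × 65536/16⌋
     = ⌊54601.605⌋ = 54601.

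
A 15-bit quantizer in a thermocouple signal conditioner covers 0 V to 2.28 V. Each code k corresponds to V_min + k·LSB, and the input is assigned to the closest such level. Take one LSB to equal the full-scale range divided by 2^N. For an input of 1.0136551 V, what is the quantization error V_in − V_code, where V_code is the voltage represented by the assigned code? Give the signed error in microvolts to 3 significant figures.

+12.5 µV

V_FS = 2.28 V. LSB = 2.28 V / 2^15 ≈ 69.58 µV.
(1.0136551 − (0)) / LSB = 1.0136551 × 32768/2.28 = 14568.1800. Nearest integer: k = 14568.
V_code = 0 + (14568/32768) × 2.28 = 1.0136425781 V.
e = 1.0136551 − (1.0136425781) = +12.5 µV.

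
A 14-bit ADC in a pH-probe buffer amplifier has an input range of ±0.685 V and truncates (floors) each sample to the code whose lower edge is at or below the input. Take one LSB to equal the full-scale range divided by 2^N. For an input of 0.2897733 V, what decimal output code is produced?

Span: 0.685 V − (-0.685 V) = 1.37 V. LSB = 1.37 V / 2^14 ≈ 83.62 µV.
(V_in − V_min) × 2^14/range = (0.2897733 − (-0.685)) × 16384/1.37 = 11657.435.
Floor → code = 11657.

11657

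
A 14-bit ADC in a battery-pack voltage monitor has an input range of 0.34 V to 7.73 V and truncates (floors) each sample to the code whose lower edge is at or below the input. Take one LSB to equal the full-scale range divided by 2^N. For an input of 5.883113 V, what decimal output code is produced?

Full-scale range = 7.73 V − (0.34 V) = 7.39 V. LSB = 7.39 V / 2^14 ≈ 451.0 µV.
V_in − V_min = 5.883113 − (0.34) = 5.543113 V.
Divide by LSB: 5.543113 × 16384/7.39 = 12289.3591.
Truncating gives code 12289.

12289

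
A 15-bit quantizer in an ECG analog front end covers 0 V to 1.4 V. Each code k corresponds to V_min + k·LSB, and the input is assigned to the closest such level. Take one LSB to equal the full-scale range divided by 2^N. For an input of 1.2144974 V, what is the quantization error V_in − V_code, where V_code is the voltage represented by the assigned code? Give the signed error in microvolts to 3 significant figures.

Span = 1.4 V. LSB = 1.4 V / 2^15 ≈ 42.72 µV.
(1.2144974 − (0)) / LSB = 1.2144974 × 32768/1.4 = 28426.1791. Nearest integer: k = 28426.
V_code = V_min + k × range/2^15 = 0 + 28426 × 1.4/32768 = 1.2144897461 V.
V_in − V_code = 1.2144974 − (1.2144897461) = +7.65 µV.

+7.65 µV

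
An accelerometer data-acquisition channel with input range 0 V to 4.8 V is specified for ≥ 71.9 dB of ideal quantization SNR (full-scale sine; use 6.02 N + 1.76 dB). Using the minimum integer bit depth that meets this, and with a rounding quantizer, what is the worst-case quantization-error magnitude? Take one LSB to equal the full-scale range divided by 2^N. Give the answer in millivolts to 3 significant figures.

0.586 mV

Range is 4.8 V.
6.02 N + 1.76 ≥ 71.9 gives N ≥ 11.651, so the minimum integer is 12.
Step size = 4.8/4096 V = 1.1719 mV.
|e|_max = LSB/2 = 0.586 mV.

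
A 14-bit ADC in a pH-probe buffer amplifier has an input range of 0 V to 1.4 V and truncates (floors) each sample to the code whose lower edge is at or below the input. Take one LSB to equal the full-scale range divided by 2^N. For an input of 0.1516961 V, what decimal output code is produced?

1775

Range is 1.4 V. LSB = 1.4 V / 2^14 ≈ 85.45 µV.
(V_in − V_min) × 2^14/range = (0.1516961 − (0)) × 16384/1.4 = 1775.278.
Floor → code = 1775.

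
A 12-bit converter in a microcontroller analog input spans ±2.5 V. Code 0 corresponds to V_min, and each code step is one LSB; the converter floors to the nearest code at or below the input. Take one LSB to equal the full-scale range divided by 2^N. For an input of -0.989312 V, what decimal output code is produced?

The full-scale span is 2.5 − (-2.5) = 5 V. LSB = 5 V / 2^12 ≈ 1.221 mV.
code = ⌊(V_in − V_min)/LSB⌋ = ⌊(V_in − V_min) × 2^12 / range⌋
     = ⌊(-0.989312 − (-2.5)) × 4096 / 5⌋ = ⌊1.510688 × 4096/5⌋
     = ⌊1237.556⌋ = 1237.

1237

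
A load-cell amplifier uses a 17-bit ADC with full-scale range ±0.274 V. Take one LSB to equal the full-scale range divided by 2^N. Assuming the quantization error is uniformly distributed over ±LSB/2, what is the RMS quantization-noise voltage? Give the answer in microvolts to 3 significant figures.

Full-scale range = 0.274 V − (-0.274 V) = 0.548 V.
One LSB is 0.548 V / 131072 = 4.1809 µV.
V_rms = LSB/√12 = 4.1809 µV / √12 = 1.21 µV.

1.21 µV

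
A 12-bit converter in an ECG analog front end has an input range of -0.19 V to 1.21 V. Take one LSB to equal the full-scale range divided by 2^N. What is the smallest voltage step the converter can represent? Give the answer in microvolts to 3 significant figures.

342 µV

Range = 1.21 − (-0.19) = 1.4 V.
Number of codes = 2^12 = 4096.
LSB = 1.4 V ÷ 2^12 = 1.4/4096 V = 342 µV.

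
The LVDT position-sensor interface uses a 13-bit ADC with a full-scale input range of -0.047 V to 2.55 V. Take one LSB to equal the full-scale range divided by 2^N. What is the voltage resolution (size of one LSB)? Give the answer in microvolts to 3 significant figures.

The full-scale span is 2.55 − (-0.047) = 2.597 V.
Number of codes = 2^13 = 8192.
One LSB is 2.597 V / 8192 = 317 µV.

317 µV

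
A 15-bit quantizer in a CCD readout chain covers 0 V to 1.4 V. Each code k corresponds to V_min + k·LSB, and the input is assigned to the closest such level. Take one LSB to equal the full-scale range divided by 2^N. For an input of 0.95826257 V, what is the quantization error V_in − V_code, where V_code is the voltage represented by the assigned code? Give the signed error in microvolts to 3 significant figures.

Full-scale range = 1.4 V. LSB = 1.4 V / 2^15 ≈ 42.72 µV.
Position in LSBs: (0.95826257 − (0)) × 32768/1.4 = 22428.8199; rounding gives k = 22429.
Reconstructed level: 0 + 22429 × 1.4/32768 V = 0.95827026367 V.
Error = V_in − V_code = 0.95826257 − (0.95827026367) = −7.69 µV.

−7.69 µV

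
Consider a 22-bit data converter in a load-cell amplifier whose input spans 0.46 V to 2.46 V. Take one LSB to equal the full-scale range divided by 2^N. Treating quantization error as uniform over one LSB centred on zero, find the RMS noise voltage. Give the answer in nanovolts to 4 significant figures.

Span: 2.46 V − (0.46 V) = 2 V.
Step size = 2/4194304 V = 476.837 nV.
For a uniform distribution on [−LSB/2, +LSB/2], V_rms = LSB/√12 = 476.837 nV/3.4641 = 137.7 nV.

137.7 nV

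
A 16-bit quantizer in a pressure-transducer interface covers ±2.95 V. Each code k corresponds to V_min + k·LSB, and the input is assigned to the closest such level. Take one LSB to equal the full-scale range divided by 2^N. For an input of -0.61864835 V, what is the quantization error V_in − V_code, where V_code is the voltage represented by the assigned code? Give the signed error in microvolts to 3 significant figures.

+16.2 µV

Span: 2.95 V − (-2.95 V) = 5.9 V. LSB = 5.9 V / 2^16 ≈ 90.03 µV.
Position in LSBs: (-0.61864835 − (-2.95)) × 65536/5.9 = 25896.1800; rounding gives k = 25896.
Reconstructed level: -2.95 + 25896 × 5.9/65536 V = -0.61866455078 V.
Error = V_in − V_code = -0.61864835 − (-0.61866455078) = +16.2 µV.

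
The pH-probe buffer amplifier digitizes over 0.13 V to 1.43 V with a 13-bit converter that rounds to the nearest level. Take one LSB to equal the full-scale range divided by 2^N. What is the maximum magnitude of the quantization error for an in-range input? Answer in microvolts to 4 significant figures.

79.35 µV

Range = 1.43 − (0.13) = 1.3 V.
One LSB is 1.3 V / 8192 = 158.691 µV.
Worst-case error for round-to-nearest is half an LSB: 79.35 µV.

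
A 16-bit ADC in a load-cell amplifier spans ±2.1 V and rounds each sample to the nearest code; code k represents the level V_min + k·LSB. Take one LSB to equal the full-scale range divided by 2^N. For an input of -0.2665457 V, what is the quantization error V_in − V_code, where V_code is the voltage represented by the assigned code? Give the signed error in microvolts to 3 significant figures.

Span: 2.1 V − (-2.1 V) = 4.2 V. LSB = 4.2 V / 2^16 ≈ 64.09 µV.
Position in LSBs: (-0.2665457 − (-2.1)) × 65536/4.2 = 28608.8717; rounding gives k = 28609.
V_code = V_min + k × range/2^16 = -2.1 + 28609 × 4.2/65536 = -0.26653747559 V.
V_in − V_code = -0.2665457 − (-0.26653747559) = −8.22 µV.

−8.22 µV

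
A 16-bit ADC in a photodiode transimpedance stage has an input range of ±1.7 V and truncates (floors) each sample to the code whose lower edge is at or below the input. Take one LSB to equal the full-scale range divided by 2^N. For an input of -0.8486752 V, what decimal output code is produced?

Range = 1.7 − (-1.7) = 3.4 V. LSB = 3.4 V / 2^16 ≈ 51.88 µV.
(V_in − V_min) × 2^16/range = (-0.8486752 − (-1.7)) × 65536/3.4 = 16409.536.
Floor → code = 16409.

16409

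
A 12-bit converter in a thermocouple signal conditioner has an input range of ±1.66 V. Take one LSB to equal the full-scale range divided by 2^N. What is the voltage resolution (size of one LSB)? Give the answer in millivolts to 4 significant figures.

The full-scale span is 1.66 − (-1.66) = 3.32 V.
Number of codes = 2^12 = 4096.
LSB = 3.32 V / 2^12 = 0.8105 mV.

0.8105 mV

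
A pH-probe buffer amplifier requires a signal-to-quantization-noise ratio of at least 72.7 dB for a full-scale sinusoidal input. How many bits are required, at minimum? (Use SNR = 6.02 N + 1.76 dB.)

12 bits

6.02 N + 1.76 ≥ 72.7 gives N ≥ 11.784, so the minimum integer is 12.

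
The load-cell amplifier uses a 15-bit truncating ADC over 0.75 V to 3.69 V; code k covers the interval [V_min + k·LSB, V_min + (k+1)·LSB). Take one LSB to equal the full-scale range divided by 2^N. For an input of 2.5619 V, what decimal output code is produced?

Range = 3.69 − (0.75) = 2.94 V. LSB = 2.94 V / 2^15 ≈ 89.72 µV.
code = ⌊(V_in − V_min)/LSB⌋ = ⌊(V_in − V_min) × 2^15 / range⌋
     = ⌊(2.5619 − (0.75)) × 32768 / 2.94⌋ = ⌊1.8119 × 32768/2.94⌋
     = ⌊20194.673⌋ = 20194.

20194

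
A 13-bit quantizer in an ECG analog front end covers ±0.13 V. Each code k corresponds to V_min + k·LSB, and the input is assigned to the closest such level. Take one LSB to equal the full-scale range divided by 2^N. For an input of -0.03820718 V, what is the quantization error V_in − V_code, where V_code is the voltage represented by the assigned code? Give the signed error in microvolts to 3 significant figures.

Full-scale range = 0.13 V − (-0.13 V) = 0.26 V. LSB = 0.26 V / 2^13 ≈ 31.74 µV.
(-0.03820718 − (-0.13)) / LSB = 0.09179282 × 8192/0.26 = 2892.1799. Nearest integer: k = 2892.
V_code = V_min + k × range/2^13 = -0.13 + 2892 × 0.26/8192 = -0.03821289063 V.
e = -0.03820718 − (-0.03821289063) = +5.71 µV.

+5.71 µV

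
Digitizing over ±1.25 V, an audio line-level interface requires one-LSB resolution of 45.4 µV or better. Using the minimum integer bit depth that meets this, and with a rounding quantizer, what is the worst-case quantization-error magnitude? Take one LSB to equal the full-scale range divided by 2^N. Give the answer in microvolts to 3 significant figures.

19.1 µV

Span: 1.25 V − (-1.25 V) = 2.5 V.
Need 2^N ≥ 2.5 V / 45.4 µV = 55070 → N_min = 16.
One LSB is 2.5 V / 65536 = 38.147 µV.
Max error for round-to-nearest is LSB/2 = 19.1 µV.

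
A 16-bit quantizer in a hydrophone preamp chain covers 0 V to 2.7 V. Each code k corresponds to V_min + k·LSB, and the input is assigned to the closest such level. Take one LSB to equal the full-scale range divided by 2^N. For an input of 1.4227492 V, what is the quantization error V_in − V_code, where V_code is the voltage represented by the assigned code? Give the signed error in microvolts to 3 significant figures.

−7.76 µV

Full-scale range = 2.7 V. LSB = 2.7 V / 2^16 ≈ 41.20 µV.
(1.4227492 − (0)) / LSB = 1.4227492 × 65536/2.7 = 34533.8117. Nearest integer: k = 34534.
V_code = V_min + k × range/2^16 = 0 + 34534 × 2.7/65536 = 1.4227569580 V.
V_in − V_code = 1.4227492 − (1.4227569580) = −7.76 µV.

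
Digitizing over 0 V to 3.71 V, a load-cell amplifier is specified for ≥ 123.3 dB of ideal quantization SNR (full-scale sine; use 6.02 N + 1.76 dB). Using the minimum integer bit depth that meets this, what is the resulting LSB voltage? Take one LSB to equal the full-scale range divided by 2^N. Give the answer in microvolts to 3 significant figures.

V_FS = 3.71 V.
Solving 6.02 N ≥ 123.3 − 1.76: N ≥ 20.189. Round up → N = 21.
LSB = 3.71 V / 2^21 = 1.77 µV.

1.77 µV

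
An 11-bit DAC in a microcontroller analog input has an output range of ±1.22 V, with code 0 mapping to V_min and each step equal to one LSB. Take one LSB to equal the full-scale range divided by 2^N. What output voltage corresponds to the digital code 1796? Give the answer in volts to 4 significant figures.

Range = 1.22 − (-1.22) = 2.44 V. LSB = 2.44 V / 2^11.
V_out = -1.22 + 1796 × (2.44/2048) V
      = -1.22 + 2.13977 = 0.919766 V.

0.9198 V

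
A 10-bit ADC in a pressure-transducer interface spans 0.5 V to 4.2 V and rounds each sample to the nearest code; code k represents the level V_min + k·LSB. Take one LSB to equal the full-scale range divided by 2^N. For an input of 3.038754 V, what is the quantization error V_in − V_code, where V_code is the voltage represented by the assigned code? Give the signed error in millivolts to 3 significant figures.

−1.38 mV

Range = 4.2 − (0.5) = 3.7 V. LSB = 3.7 V / 2^10 ≈ 3.613 mV.
(V_in − V_min)/LSB = (3.038754 − (0.5)) × 1024/3.7 = 702.6173 → nearest code k = 703.
V_code = V_min + k × range/2^10 = 0.5 + 703 × 3.7/1024 = 3.040136719 V.
e = 3.038754 − (3.040136719) = −1.38 mV.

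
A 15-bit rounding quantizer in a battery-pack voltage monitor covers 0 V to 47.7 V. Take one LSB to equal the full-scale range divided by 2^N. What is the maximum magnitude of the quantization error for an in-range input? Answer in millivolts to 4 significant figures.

V_FS = 47.7 V.
LSB = 47.7 V / 2^15 = 1.45569 mV.
A rounding quantizer has |error| ≤ LSB/2 = 0.7278 mV.

0.7278 mV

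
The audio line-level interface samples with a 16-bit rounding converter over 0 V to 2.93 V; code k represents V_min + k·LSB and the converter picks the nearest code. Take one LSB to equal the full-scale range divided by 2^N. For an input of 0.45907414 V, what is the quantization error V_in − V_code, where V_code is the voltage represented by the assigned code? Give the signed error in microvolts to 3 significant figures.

+9.81 µV

Span = 2.93 V. LSB = 2.93 V / 2^16 ≈ 44.71 µV.
Position in LSBs: (0.45907414 − (0)) × 65536/2.93 = 10268.2194; rounding gives k = 10268.
V_code = V_min + k × range/2^16 = 0 + 10268 × 2.93/65536 = 0.45906433105 V.
e = 0.45907414 − (0.45906433105) = +9.81 µV.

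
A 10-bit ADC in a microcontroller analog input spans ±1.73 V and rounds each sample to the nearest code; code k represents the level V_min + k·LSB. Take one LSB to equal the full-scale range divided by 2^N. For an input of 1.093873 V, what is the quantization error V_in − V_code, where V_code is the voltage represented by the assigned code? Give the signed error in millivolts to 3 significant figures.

Full-scale range = 1.73 V − (-1.73 V) = 3.46 V. LSB = 3.46 V / 2^10 ≈ 3.379 mV.
(V_in − V_min)/LSB = (1.093873 − (-1.73)) × 1024/3.46 = 835.7358 → nearest code k = 836.
V_code = -1.73 + (836/1024) × 3.46 = 1.094765625 V.
e = 1.093873 − (1.094765625) = −0.893 mV.

−0.893 mV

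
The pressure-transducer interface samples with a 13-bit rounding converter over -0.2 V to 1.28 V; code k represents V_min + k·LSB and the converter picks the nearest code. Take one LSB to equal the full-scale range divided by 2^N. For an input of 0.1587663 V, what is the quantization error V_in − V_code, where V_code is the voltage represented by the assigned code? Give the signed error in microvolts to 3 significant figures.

Full-scale range = 1.28 V − (-0.2 V) = 1.48 V. LSB = 1.48 V / 2^13 ≈ 180.7 µV.
(V_in − V_min)/LSB = (0.1587663 − (-0.2)) × 8192/1.48 = 1985.8200 → nearest code k = 1986.
V_code = V_min + k × range/2^13 = -0.2 + 1986 × 1.48/8192 = 0.1587988281 V.
e = 0.1587663 − (0.1587988281) = −32.5 µV.

−32.5 µV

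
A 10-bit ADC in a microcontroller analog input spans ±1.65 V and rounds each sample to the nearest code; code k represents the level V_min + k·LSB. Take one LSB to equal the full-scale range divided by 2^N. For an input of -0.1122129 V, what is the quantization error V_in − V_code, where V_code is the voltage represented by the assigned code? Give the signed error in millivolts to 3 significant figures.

+0.580 mV

Full-scale range = 1.65 V − (-1.65 V) = 3.3 V. LSB = 3.3 V / 2^10 ≈ 3.223 mV.
Position in LSBs: (-0.1122129 − (-1.65)) × 1024/3.3 = 477.1800; rounding gives k = 477.
Reconstructed level: -1.65 + 477 × 3.3/1024 V = -0.1127929688 V.
V_in − V_code = -0.1122129 − (-0.1127929688) = +0.580 mV.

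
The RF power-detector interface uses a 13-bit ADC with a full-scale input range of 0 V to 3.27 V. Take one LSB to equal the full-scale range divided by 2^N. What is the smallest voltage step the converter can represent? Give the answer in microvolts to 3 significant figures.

399 µV

V_FS = 3.27 V.
There are 2^13 = 8192 steps.
Step size = 3.27/8192 V = 399 µV.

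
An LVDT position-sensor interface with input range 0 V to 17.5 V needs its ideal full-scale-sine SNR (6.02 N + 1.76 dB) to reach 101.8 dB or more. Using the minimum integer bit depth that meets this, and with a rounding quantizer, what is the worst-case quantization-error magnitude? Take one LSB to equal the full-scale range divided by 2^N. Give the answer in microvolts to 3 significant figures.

Span = 17.5 V.
Solving 6.02 N ≥ 101.8 − 1.76: N ≥ 16.618. Round up → N = 17.
Step size = 17.5/131072 V = 133.51 µV.
|e|_max = LSB/2 = 66.8 µV.

66.8 µV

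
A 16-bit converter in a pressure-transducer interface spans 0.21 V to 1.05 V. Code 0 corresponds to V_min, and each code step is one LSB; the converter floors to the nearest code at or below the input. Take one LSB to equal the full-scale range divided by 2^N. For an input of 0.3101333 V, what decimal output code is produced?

7812

Full-scale range = 1.05 V − (0.21 V) = 0.84 V. LSB = 0.84 V / 2^16 ≈ 12.82 µV.
V_in − V_min = 0.3101333 − (0.21) = 0.1001333 V.
Divide by LSB: 0.1001333 × 65536/0.84 = 7812.3047.
Truncating gives code 7812.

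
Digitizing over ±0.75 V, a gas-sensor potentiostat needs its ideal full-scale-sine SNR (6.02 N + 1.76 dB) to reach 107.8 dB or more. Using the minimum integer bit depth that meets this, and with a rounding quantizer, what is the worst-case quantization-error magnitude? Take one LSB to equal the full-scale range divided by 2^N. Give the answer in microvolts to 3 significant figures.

Span: 0.75 V − (-0.75 V) = 1.5 V.
Required N = ⌈(107.8 − 1.76)/6.02⌉ = ⌈17.615⌉ = 18.
Step size = 1.5/262144 V = 5.7220 µV.
Max error for round-to-nearest is LSB/2 = 2.86 µV.

2.86 µV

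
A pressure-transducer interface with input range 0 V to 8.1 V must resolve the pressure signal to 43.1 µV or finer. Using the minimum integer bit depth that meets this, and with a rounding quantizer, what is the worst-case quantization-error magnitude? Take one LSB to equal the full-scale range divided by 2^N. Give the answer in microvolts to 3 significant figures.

Full-scale range = 8.1 V.
Levels needed ≥ 8.1/43.1 µV = 187900. 2^18 = 262144 suffices, so N_min = 18.
Step size = 8.1/262144 V = 30.899 µV.
Max error for round-to-nearest is LSB/2 = 15.4 µV.

15.4 µV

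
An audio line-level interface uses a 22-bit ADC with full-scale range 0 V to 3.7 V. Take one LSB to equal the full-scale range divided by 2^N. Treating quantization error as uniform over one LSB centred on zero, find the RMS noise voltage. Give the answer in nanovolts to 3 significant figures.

255 nV

Span = 3.7 V.
One LSB is 3.7 V / 4194304 = 0.88215 µV.
For a uniform distribution on [−LSB/2, +LSB/2], V_rms = LSB/√12 = 0.88215 µV/3.4641 = 255 nV.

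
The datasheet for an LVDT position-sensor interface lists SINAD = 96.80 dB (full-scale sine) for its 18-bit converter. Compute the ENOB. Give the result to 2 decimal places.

(96.80 − 1.76) / 6.02 = 95.04/6.02 = 15.7874 effective bits.

15.79 bits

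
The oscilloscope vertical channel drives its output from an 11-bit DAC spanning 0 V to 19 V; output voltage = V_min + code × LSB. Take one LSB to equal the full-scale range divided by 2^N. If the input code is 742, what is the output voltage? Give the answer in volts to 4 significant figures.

6.884 V

Range is 19 V. LSB = 19 V / 2^11.
V_out = 0 + 742 × (19/2048) V
      = 0 V + 6.88379 V = 6.88379 V.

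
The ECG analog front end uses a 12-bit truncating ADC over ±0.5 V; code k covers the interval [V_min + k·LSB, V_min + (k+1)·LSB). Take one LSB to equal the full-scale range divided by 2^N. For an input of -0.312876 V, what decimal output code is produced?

Full-scale range = 0.5 V − (-0.5 V) = 1 V. LSB = 1 V / 2^12 ≈ 244.1 µV.
code = ⌊(V_in − V_min)/LSB⌋ = ⌊(V_in − V_min) × 2^12 / range⌋
     = ⌊(-0.312876 − (-0.5)) × 4096 / 1⌋ = ⌊0.187124 × 4096/1⌋
     = ⌊766.460⌋ = 766.

766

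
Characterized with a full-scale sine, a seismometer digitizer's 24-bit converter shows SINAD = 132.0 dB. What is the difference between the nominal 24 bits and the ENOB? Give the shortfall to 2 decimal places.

2.37 bits

N_eff = (132.0 − 1.76)/6.02 = 21.6346 bits.
Shortfall = 24 − 21.6346 = 2.3654 bits.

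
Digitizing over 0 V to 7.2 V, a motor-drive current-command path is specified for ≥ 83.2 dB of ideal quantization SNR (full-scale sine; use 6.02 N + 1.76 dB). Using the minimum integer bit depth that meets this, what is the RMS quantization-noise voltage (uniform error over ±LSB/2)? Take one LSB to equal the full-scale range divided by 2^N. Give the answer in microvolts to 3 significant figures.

127 µV

Full-scale range = 7.2 V.
6.02 N + 1.76 ≥ 83.2 gives N ≥ 13.528, so the minimum integer is 14.
LSB = 7.2 V ÷ 2^14 = 7.2/16384 V = 439.45 µV.
V_rms = LSB/√12 = 127 µV.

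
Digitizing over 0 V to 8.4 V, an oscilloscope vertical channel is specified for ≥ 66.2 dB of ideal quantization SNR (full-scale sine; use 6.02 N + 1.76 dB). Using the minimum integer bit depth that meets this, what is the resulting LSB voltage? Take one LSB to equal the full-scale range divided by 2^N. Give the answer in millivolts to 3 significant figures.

Range is 8.4 V.
N ≥ (66.2 − 1.76)/6.02 = 10.704 → N_min = 11.
LSB = 8.4 V ÷ 2^11 = 8.4/2048 V = 4.10 mV.

4.10 mV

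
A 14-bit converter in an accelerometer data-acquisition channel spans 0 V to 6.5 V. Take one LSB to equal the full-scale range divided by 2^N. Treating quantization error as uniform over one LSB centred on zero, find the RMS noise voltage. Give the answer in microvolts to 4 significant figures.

Range is 6.5 V.
Step size = 6.5/16384 V = 396.729 µV.
V_rms = LSB/√12 = 396.729 µV / √12 = 114.5 µV.

114.5 µV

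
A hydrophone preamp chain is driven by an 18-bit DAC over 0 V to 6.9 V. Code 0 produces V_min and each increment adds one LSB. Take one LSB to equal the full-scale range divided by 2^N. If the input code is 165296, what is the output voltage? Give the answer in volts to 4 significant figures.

V_FS = 6.9 V. LSB = 6.9 V / 2^18.
V_out = 0 + 165296 × (6.9/262144) V
      = 0 + 4.35082 = 4.35082 V.

4.351 V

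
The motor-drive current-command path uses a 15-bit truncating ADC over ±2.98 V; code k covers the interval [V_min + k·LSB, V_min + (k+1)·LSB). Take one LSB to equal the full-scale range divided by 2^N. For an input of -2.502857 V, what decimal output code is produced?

2623

Range = 2.98 − (-2.98) = 5.96 V. LSB = 5.96 V / 2^15 ≈ 181.9 µV.
(V_in − V_min) × 2^15/range = (-2.502857 − (-2.98)) × 32768/5.96 = 2623.326.
Floor → code = 2623.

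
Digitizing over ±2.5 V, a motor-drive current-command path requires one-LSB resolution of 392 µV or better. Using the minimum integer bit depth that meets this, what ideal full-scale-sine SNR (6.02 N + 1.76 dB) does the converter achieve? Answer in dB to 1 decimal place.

Full-scale range = 2.5 V − (-2.5 V) = 5 V.
5 V / 392 µV = 12760. Since 2^13 = 8192 and 2^14 = 16384, N = 14.
Ideal SNR at N = 14: 6.02·14 + 1.76 = 86.0 dB.

86.0 dB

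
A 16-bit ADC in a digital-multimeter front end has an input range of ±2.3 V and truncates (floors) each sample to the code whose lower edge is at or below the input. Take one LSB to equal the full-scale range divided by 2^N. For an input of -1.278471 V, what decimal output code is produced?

The full-scale span is 2.3 − (-2.3) = 4.6 V. LSB = 4.6 V / 2^16 ≈ 70.19 µV.
(V_in − V_min) × 2^16/range = (-1.278471 − (-2.3)) × 65536/4.6 = 14553.679.
Floor → code = 14553.

14553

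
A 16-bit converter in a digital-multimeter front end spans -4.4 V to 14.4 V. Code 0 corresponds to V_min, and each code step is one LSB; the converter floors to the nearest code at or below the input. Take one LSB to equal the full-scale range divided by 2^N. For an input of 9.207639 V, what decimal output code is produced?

47435

Span: 14.4 V − (-4.4 V) = 18.8 V. LSB = 18.8 V / 2^16 ≈ 286.9 µV.
(V_in − V_min) × 2^16/range = (9.207639 − (-4.4)) × 65536/18.8 = 47435.651.
Floor → code = 47435.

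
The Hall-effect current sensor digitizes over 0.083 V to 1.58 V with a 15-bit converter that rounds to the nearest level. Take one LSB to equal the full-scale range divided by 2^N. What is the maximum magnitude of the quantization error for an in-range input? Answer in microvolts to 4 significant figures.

Span: 1.58 V − (0.083 V) = 1.497 V.
One LSB is 1.497 V / 32768 = 45.6848 µV.
A rounding quantizer has |error| ≤ LSB/2 = 22.84 µV.

22.84 µV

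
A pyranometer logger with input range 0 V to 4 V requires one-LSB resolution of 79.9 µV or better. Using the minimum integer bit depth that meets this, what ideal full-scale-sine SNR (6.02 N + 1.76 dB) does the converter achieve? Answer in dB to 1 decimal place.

V_FS = 4 V.
Need 2^N ≥ 4 V / 79.9 µV = 50060 → N_min = 16.
6.02(16) + 1.76 = 98.08 dB.

98.1 dB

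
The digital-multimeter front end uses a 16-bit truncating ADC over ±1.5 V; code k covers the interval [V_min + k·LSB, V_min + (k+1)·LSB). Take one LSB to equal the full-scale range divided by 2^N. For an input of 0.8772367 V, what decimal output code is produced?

51931

Range = 1.5 − (-1.5) = 3 V. LSB = 3 V / 2^16 ≈ 45.78 µV.
V_in − V_min = 0.8772367 − (-1.5) = 2.3772367 V.
Divide by LSB: 2.3772367 × 65536/3 = 51931.5281.
Truncating gives code 51931.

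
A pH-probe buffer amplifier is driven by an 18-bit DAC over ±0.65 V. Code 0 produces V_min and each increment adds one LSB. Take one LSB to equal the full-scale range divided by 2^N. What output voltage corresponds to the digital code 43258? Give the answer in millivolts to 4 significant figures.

-435.5 mV

Full-scale range = 0.65 V − (-0.65 V) = 1.3 V. LSB = 1.3 V / 2^18.
V_out = V_min + code × LSB = -0.65 V + 43258 × 1.3 V / 262144
      = -0.65 + 0.214521 = -0.435479 V.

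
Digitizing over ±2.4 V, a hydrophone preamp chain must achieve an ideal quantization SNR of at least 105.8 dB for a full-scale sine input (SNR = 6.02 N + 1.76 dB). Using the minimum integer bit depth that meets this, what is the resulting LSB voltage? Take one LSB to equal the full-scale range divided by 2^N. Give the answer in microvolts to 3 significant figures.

Range = 2.4 − (-2.4) = 4.8 V.
Required N = ⌈(105.8 − 1.76)/6.02⌉ = ⌈17.282⌉ = 18.
LSB = 4.8 V ÷ 2^18 = 4.8/262144 V = 18.3 µV.

18.3 µV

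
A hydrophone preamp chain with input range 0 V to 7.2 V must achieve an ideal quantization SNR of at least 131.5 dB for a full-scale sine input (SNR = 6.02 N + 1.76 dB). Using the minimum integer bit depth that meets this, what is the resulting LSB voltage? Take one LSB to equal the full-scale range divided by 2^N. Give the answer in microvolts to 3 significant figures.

V_FS = 7.2 V.
Solving 6.02 N ≥ 131.5 − 1.76: N ≥ 21.551. Round up → N = 22.
Step size = 7.2/4194304 V = 1.72 µV.

1.72 µV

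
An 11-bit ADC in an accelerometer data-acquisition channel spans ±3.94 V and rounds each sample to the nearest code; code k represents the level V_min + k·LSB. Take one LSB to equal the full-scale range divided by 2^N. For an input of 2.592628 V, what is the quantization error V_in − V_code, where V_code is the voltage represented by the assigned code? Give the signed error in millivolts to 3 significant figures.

−0.692 mV

Range = 3.94 − (-3.94) = 7.88 V. LSB = 7.88 V / 2^11 ≈ 3.848 mV.
(V_in − V_min)/LSB = (2.592628 − (-3.94)) × 2048/7.88 = 1697.8201 → nearest code k = 1698.
Reconstructed level: -3.94 + 1698 × 7.88/2048 V = 2.593320313 V.
e = 2.592628 − (2.593320313) = −0.692 mV.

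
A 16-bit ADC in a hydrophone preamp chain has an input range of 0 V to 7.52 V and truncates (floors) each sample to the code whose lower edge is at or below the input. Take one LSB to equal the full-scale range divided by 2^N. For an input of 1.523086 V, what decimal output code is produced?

Range is 7.52 V. LSB = 7.52 V / 2^16 ≈ 114.7 µV.
code = ⌊(V_in − V_min)/LSB⌋ = ⌊(V_in − V_min) × 2^16 / range⌋
     = ⌊(1.523086 − (0)) × 65536 / 7.52⌋ = ⌊1.523086 × 65536/7.52⌋
     = ⌊13273.532⌋ = 13273.

13273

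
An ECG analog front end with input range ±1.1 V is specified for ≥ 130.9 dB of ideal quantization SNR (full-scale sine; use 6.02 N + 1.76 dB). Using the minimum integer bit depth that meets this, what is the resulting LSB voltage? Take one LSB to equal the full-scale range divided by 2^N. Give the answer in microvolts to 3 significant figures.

0.525 µV

Span: 1.1 V − (-1.1 V) = 2.2 V.
Required N = ⌈(130.9 − 1.76)/6.02⌉ = ⌈21.452⌉ = 22.
Step size = 2.2/4194304 V = 0.525 µV.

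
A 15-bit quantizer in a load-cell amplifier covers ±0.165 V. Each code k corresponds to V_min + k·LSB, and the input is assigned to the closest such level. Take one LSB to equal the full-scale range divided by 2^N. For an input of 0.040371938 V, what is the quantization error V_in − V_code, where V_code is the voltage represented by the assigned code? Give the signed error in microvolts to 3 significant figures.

Span: 0.165 V − (-0.165 V) = 0.33 V. LSB = 0.33 V / 2^15 ≈ 10.07 µV.
Position in LSBs: (0.040371938 − (-0.165)) × 32768/0.33 = 20392.8111; rounding gives k = 20393.
V_code = -0.165 + (20393/32768) × 0.33 = 0.040373840332 V.
Error = V_in − V_code = 0.040371938 − (0.040373840332) = −1.90 µV.

−1.90 µV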